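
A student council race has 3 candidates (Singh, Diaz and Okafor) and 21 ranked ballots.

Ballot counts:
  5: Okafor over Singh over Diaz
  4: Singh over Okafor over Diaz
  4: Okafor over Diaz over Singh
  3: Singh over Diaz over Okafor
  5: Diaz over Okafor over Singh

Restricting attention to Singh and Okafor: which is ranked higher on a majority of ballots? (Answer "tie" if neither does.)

Okafor

Ballots ranking Singh above Okafor: 4 + 3 = 7.
Ballots ranking Okafor above Singh: 21 − 7 = 14.
Okafor wins the head-to-head 14–7.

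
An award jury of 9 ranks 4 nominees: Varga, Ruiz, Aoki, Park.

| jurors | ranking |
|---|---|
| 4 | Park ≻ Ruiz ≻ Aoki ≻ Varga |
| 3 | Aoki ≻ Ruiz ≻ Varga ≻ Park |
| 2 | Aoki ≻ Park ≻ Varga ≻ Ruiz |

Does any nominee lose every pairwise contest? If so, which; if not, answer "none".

Varga

Head-to-head results (9 jurors):
Varga vs Ruiz: Varga preferred on 2 ballots; Ruiz wins 7–2.
Varga vs Aoki: Aoki wins 9–0.
Varga vs Park: Park wins 6–3.
Ruiz vs Aoki: Ruiz is ranked higher on 4 ballots, Aoki on 5. Aoki wins 5–4.
Ruiz vs Park: 3 to 6, Park.
Aoki vs Park: Aoki wins 5–4.
Varga loses to every other nominee — it is the Condorcet loser.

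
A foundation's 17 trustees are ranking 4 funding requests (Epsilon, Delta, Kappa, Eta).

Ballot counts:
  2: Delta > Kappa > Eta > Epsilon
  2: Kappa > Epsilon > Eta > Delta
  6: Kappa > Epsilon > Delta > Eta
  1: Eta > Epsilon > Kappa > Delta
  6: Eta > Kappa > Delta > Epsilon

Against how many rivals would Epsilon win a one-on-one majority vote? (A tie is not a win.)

1

Epsilon against each rival (17 reviewers):
Epsilon–Delta: Epsilon 9–8.
Epsilon vs Kappa: Kappa, 16–1.
Epsilon–Eta: Eta 9–8.
Epsilon beats Delta; loses to Kappa, Eta — 1 pairwise win.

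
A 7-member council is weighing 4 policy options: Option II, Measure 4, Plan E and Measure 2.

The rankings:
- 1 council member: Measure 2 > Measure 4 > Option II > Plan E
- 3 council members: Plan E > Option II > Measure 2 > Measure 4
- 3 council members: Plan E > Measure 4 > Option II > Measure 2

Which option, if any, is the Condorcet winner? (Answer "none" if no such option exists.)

Head-to-head results (7 council members):
Option II vs Measure 4: 3 for Option II, 4 for Measure 4 — Measure 4 by 4–3.
Option II vs Plan E: 1 to 6, Plan E.
Option II vs Measure 2: Option II preferred on 3+3 = 6 ballots; Option II wins 6–1.
Measure 4 vs Plan E: 1 for Measure 4, 6 for Plan E — Plan E by 6–1.
Measure 4 vs Measure 2: Measure 4 is ranked higher on 3 ballots, Measure 2 on 4. Measure 2 wins 4–3.
Plan E vs Measure 2: Plan E preferred on 3+3 = 6 ballots; Plan E wins 6–1.
Plan E wins every pairwise contest, so Plan E is the Condorcet winner.

Plan E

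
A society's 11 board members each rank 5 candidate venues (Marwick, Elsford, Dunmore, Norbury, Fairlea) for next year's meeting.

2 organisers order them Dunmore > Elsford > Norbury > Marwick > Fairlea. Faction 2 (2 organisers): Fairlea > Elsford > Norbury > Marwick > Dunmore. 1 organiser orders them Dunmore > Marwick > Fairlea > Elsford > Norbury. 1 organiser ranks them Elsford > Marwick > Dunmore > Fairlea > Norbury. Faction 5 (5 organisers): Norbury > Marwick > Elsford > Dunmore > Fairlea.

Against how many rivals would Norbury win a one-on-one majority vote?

Norbury against each rival (11 organisers):
Norbury vs Marwick: Norbury preferred on 2+2+5 = 9 ballots; Norbury wins 9–2.
Norbury vs Elsford: 5 for Norbury, 6 for Elsford — Elsford by 6–5.
Norbury vs Dunmore: Norbury wins 7–4.
Norbury–Fairlea: Norbury 7–4.
Norbury beats Marwick, Dunmore, Fairlea; loses to Elsford — 3 pairwise wins.

3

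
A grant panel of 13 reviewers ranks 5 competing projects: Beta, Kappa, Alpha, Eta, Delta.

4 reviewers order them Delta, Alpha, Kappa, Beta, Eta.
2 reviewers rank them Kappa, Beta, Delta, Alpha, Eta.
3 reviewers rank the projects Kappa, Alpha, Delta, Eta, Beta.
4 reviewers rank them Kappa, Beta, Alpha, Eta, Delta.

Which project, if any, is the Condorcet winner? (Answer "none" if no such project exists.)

Kappa

Check each pair by majority over 13 ballots:
Beta vs Kappa: Beta preferred on 0 ballots; Kappa wins 13–0.
Beta vs Alpha: Beta preferred on 2+4 = 6 ballots; Alpha wins 7–6.
Beta vs Eta: 10 to 3, Beta.
Beta vs Delta: 2+4 = 6 for Beta, 7 for Delta — Delta by 7–6.
Kappa vs Alpha: Kappa is ranked higher on 2+3+4 = 9 ballots, Alpha on 4. Kappa wins 9–4.
Kappa vs Eta: 13 to 0, Kappa.
Kappa vs Delta: 2+3+4 = 9 for Kappa, 4 for Delta — Kappa by 9–4.
Alpha vs Eta: 4+2+3+4 = 13 for Alpha, 0 for Eta — Alpha by 13–0.
Alpha vs Delta: Alpha is ranked higher on 3+4 = 7 ballots, Delta on 6. Alpha wins 7–6.
Eta vs Delta: 4 for Eta, 9 for Delta — Delta by 9–4.
Kappa defeats every rival head-to-head and is the Condorcet winner.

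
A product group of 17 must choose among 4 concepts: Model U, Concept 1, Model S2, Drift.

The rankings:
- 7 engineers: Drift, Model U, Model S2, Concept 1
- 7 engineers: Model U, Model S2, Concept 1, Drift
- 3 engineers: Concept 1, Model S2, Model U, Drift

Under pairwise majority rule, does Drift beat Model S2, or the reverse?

Model S2

Ballots ranking Drift above Model S2: 7.
Ballots ranking Model S2 above Drift: 17 − 7 = 10.
Model S2 wins the head-to-head 10–7.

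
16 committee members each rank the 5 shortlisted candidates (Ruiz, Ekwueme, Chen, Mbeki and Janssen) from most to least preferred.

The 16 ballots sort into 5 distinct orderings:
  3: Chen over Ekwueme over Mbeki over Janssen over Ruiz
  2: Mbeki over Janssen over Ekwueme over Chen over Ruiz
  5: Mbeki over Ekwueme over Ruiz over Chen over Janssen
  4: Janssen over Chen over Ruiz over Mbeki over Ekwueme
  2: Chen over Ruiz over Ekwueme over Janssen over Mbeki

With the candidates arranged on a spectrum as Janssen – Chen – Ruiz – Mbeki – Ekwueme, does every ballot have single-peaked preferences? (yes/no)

Axis positions: Janssen=1, Chen=2, Ruiz=3, Mbeki=4, Ekwueme=5.
Ballot type 1: ranking walks positions 2-5-4-1-3; Ekwueme is ranked above Ruiz even though Ruiz lies between Ekwueme and the peak Chen on the axis — preferences dip and rise again. Not single-peaked.
Ballot type 2: ranking walks positions 4-1-5-2-3; Janssen is ranked above Ruiz even though Ruiz lies between Janssen and the peak Mbeki on the axis — preferences dip and rise again. Not single-peaked.
Ballot type 3 (peak Mbeki at position 4): ranking walks positions 4-5-3-2-1, expanding outward from the peak — single-peaked.
Ballot type 4 (peak Janssen at position 1): ranking walks positions 1-2-3-4-5, expanding outward from the peak — single-peaked.
Ballot type 5: ranking walks positions 2-3-5-1-4; Ekwueme is ranked above Mbeki even though Mbeki lies between Ekwueme and the peak Chen on the axis — preferences dip and rise again. Not single-peaked.
Ballot type 1 violates single-peakedness, so the profile is not single-peaked on this axis.

no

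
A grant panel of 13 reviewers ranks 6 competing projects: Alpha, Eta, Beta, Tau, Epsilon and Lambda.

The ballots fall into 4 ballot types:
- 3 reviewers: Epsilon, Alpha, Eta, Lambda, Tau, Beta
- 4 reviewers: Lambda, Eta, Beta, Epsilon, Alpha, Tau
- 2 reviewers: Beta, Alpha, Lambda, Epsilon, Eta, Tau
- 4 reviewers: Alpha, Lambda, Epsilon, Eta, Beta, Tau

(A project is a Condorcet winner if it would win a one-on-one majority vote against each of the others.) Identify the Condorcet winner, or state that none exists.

Head-to-head results (13 reviewers):
Alpha vs Eta: Alpha is ranked higher on 3+2+4 = 9 ballots, Eta on 4. Alpha wins 9–4.
Alpha vs Beta: Alpha is ranked higher on 3+4 = 7 ballots, Beta on 6. Alpha wins 7–6.
Alpha vs Tau: Alpha preferred on 3+4+2+4 = 13 ballots; Alpha wins 13–0.
Alpha vs Epsilon: 2+4 = 6 for Alpha, 7 for Epsilon — Epsilon by 7–6.
Alpha vs Lambda: Alpha is ranked higher on 3+2+4 = 9 ballots, Lambda on 4. Alpha wins 9–4.
Eta vs Beta: Eta preferred on 3+4+4 = 11 ballots; Eta wins 11–2.
Eta vs Tau: Eta preferred on 3+4+2+4 = 13 ballots; Eta wins 13–0.
Eta vs Epsilon: Eta preferred on 4 ballots; Epsilon wins 9–4.
Eta vs Lambda: Eta preferred on 3 ballots; Lambda wins 10–3.
Beta vs Tau: Beta preferred on 4+2+4 = 10 ballots; Beta wins 10–3.
Beta vs Epsilon: 4+2 = 6 for Beta, 7 for Epsilon — Epsilon by 7–6.
Beta vs Lambda: Beta preferred on 2 ballots; Lambda wins 11–2.
Tau vs Epsilon: Tau is ranked higher on 0 ballots, Epsilon on 13. Epsilon wins 13–0.
Tau vs Lambda: 0 for Tau, 13 for Lambda — Lambda by 13–0.
Epsilon vs Lambda: Epsilon preferred on 3 ballots; Lambda wins 10–3.
Every project loses at least once (Alpha loses to Epsilon; Eta loses to Alpha; Beta loses to Alpha; Tau loses to Alpha; Epsilon loses to Lambda; Lambda loses to Alpha). The majority relation contains the cycle Alpha beats Lambda beats Epsilon beats Alpha, so there is no Condorcet winner.

none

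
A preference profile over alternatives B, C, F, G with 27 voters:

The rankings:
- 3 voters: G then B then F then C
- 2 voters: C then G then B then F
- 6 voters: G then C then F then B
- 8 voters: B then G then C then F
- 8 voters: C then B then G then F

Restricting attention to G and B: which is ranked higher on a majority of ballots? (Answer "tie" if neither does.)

Ballots ranking G above B: 3 + 2 + 6 = 11.
Ballots ranking B above G: 27 − 11 = 16.
B wins the head-to-head 16–11.

B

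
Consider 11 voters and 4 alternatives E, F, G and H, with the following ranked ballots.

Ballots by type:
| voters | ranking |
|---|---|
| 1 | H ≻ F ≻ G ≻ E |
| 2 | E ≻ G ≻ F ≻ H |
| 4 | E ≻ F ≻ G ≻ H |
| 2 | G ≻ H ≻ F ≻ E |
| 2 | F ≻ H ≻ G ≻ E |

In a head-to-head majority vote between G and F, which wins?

F

Ballots ranking G above F: 2 + 2 = 4.
Ballots ranking F above G: 11 − 4 = 7.
F wins the head-to-head 7–4.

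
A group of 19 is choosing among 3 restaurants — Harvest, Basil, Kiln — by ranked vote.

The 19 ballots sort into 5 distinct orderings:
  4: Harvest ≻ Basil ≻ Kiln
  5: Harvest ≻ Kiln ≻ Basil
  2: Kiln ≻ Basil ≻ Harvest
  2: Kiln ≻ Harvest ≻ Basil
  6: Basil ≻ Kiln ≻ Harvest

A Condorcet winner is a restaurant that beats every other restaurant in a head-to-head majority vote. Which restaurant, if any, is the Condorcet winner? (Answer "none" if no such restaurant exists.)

none

Check each pair by majority over 19 ballots:
Harvest vs Basil: 11 to 8, Harvest.
Harvest vs Kiln: 9 to 10, Kiln.
Basil vs Kiln: 4+6 = 10 for Basil, 9 for Kiln — Basil by 10–9.
Each restaurant drops at least one matchup (Harvest loses to Kiln; Basil loses to Harvest; Kiln loses to Basil); the cycle Harvest beats Basil beats Kiln beats Harvest rules out a Condorcet winner.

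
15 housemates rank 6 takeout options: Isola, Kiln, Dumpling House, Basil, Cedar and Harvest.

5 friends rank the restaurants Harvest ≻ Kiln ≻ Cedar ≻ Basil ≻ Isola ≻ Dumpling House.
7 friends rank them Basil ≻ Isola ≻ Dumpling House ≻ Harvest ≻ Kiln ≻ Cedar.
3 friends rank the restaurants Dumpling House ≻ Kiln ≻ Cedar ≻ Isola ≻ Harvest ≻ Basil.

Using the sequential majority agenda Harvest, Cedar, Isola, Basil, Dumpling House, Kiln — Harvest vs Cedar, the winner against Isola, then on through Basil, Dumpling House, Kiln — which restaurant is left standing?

Round 1: Harvest vs Cedar — 12–3, Harvest advances.
Round 2: Harvest vs Isola — 5–10, Isola advances.
Round 3: Isola vs Basil — 3–12, Basil advances.
Round 4: Basil vs Dumpling House — 12–3, Basil advances.
Round 5: Basil vs Kiln — 7–8, Kiln advances.
The agenda winner is Kiln.

Kiln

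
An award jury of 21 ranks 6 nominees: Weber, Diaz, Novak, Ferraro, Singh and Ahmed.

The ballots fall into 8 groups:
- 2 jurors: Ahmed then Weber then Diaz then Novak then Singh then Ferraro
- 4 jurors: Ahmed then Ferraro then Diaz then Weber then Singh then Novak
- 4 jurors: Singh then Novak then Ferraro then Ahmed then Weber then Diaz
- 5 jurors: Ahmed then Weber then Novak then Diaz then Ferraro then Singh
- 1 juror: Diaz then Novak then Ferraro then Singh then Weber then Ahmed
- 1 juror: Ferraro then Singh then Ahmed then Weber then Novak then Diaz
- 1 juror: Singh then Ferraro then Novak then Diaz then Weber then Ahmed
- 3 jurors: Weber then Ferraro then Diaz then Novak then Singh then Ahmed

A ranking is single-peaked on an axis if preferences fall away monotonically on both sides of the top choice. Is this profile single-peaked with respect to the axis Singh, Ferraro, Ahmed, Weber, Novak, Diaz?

Axis positions: Singh=1, Ferraro=2, Ahmed=3, Weber=4, Novak=5, Diaz=6.
Group 1: ranking walks positions 3-4-6-5-1-2; Diaz is ranked above Novak even though Novak lies between Diaz and the peak Ahmed on the axis — preferences dip and rise again. Not single-peaked.
Group 2: ranking walks positions 3-2-6-4-1-5; Diaz is ranked above Weber even though Weber lies between Diaz and the peak Ahmed on the axis — preferences dip and rise again. Not single-peaked.
Group 3: ranking walks positions 1-5-2-3-4-6; Novak is ranked above Ferraro even though Ferraro lies between Novak and the peak Singh on the axis — preferences dip and rise again. Not single-peaked.
Group 4 (peak Ahmed at position 3): ranking walks positions 3-4-5-6-2-1, expanding outward from the peak — single-peaked.
Group 5: ranking walks positions 6-5-2-1-4-3; Ferraro is ranked above Weber even though Weber lies between Ferraro and the peak Diaz on the axis — preferences dip and rise again. Not single-peaked.
Group 6 (peak Ferraro at position 2): ranking walks positions 2-1-3-4-5-6, expanding outward from the peak — single-peaked.
Group 7: ranking walks positions 1-2-5-6-4-3; Novak is ranked above Ahmed even though Ahmed lies between Novak and the peak Singh on the axis — preferences dip and rise again. Not single-peaked.
Group 8: ranking walks positions 4-2-6-5-1-3; Ferraro is ranked above Ahmed even though Ahmed lies between Ferraro and the peak Weber on the axis — preferences dip and rise again. Not single-peaked.
Group 1 violates single-peakedness, so the profile is not single-peaked on this axis.

no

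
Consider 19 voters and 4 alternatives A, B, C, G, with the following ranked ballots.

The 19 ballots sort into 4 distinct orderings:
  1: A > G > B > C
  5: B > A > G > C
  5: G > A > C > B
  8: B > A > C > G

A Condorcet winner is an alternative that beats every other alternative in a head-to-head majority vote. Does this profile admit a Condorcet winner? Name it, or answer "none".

Pairwise majorities:
A vs B: 6 to 13, B.
A vs C: 19 to 0, A.
A vs G: 1+5+8 = 14 for A, 5 for G — A by 14–5.
B vs C: B is ranked higher on 1+5+8 = 14 ballots, C on 5. B wins 14–5.
B vs G: B preferred on 5+8 = 13 ballots; B wins 13–6.
C vs G: 8 for C, 11 for G — G by 11–8.
B wins every pairwise contest, so B is the Condorcet winner.

B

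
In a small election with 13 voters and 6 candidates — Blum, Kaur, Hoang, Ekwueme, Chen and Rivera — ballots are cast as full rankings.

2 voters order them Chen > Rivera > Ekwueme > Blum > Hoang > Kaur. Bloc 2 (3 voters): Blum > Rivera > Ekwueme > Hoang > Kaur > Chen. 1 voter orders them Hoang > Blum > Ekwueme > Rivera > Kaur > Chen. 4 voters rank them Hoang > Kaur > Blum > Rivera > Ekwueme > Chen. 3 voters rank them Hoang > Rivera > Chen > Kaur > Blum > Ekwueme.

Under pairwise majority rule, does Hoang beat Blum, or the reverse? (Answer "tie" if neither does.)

Hoang

Ballots ranking Hoang above Blum: 1 + 4 + 3 = 8.
Ballots ranking Blum above Hoang: 13 − 8 = 5.
Hoang wins the head-to-head 8–5.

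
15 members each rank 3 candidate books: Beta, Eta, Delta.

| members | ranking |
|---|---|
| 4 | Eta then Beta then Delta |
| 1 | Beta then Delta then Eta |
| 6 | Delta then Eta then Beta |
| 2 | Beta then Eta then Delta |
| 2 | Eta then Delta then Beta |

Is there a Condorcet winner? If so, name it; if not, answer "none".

Eta

Check each pair by majority over 15 ballots:
Beta vs Eta: Eta wins 12–3.
Beta–Delta: Delta 8–7.
Eta vs Delta: Eta, 8–7.
Only Eta has no losses; Eta is the Condorcet winner.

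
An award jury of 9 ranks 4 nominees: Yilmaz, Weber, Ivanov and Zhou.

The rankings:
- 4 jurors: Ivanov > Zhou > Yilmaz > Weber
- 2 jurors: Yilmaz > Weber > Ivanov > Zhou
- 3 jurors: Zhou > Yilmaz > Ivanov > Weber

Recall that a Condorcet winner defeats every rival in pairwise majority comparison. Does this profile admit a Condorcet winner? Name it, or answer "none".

Head-to-head results (9 jurors):
Yilmaz vs Weber: 9 to 0, Yilmaz.
Yilmaz vs Ivanov: Yilmaz preferred on 2+3 = 5 ballots; Yilmaz wins 5–4.
Yilmaz–Zhou: Zhou 7–2.
Weber vs Ivanov: 2 for Weber, 7 for Ivanov — Ivanov by 7–2.
Weber vs Zhou: Weber preferred on 2 ballots; Zhou wins 7–2.
Ivanov vs Zhou: Ivanov is ranked higher on 4+2 = 6 ballots, Zhou on 3. Ivanov wins 6–3.
Every nominee loses at least once (Yilmaz loses to Zhou; Weber loses to Yilmaz; Ivanov loses to Yilmaz; Zhou loses to Ivanov). The majority relation contains the cycle Yilmaz → Ivanov → Zhou → Yilmaz, so there is no Condorcet winner.

none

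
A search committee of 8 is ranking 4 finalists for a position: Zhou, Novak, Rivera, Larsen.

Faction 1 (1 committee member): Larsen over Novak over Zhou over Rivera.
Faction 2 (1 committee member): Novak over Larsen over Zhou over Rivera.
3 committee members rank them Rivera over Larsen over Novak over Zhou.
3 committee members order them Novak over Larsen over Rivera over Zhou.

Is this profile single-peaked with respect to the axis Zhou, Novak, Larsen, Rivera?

yes

Axis positions: Zhou=1, Novak=2, Larsen=3, Rivera=4.
Faction 1 (peak Larsen at position 3): ranking walks positions 3-2-1-4, expanding outward from the peak — single-peaked.
Faction 2 (peak Novak at position 2): ranking walks positions 2-3-1-4, expanding outward from the peak — single-peaked.
Faction 3 (peak Rivera at position 4): ranking walks positions 4-3-2-1, expanding outward from the peak — single-peaked.
Faction 4 (peak Novak at position 2): ranking walks positions 2-3-4-1, expanding outward from the peak — single-peaked.
Every ranking is single-peaked on this axis.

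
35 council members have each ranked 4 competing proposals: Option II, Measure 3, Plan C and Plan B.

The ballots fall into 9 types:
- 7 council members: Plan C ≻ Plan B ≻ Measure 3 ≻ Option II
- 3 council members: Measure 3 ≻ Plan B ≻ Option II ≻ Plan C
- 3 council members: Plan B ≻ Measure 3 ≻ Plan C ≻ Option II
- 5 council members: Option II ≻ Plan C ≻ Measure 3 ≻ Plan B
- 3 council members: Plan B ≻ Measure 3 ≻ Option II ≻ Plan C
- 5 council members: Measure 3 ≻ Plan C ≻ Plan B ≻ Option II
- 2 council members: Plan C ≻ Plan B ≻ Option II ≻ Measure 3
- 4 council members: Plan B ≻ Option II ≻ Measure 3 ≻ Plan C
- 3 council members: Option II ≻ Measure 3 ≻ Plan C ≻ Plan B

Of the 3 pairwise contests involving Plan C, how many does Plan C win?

Plan C against each rival (35 council members):
Plan C vs Option II: Option II wins 18–17.
Plan C–Measure 3: Measure 3 21–14.
Plan C vs Plan B: 7+5+5+2+3 = 22 for Plan C, 13 for Plan B — Plan C by 22–13.
Plan C beats Plan B; loses to Option II, Measure 3 — 1 pairwise win.

1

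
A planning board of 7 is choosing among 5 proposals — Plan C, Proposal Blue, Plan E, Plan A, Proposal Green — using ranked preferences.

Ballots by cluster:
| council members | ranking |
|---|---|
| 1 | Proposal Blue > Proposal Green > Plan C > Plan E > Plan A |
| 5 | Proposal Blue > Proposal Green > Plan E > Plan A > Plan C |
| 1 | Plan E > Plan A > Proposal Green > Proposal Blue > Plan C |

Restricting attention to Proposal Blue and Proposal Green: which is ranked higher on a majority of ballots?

Ballots ranking Proposal Blue above Proposal Green: 1 + 5 = 6.
Ballots ranking Proposal Green above Proposal Blue: 7 − 6 = 1.
Proposal Blue wins the head-to-head 6–1.

Proposal Blue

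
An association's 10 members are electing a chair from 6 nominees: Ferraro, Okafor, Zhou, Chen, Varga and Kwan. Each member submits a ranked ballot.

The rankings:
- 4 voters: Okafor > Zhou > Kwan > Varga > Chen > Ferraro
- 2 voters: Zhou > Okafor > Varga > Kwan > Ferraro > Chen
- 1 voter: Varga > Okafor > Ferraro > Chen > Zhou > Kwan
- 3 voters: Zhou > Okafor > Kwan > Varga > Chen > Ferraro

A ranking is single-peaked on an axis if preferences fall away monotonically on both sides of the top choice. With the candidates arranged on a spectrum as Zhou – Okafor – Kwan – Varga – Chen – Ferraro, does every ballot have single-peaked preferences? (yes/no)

no

Axis positions: Zhou=1, Okafor=2, Kwan=3, Varga=4, Chen=5, Ferraro=6.
Group 1 (peak Okafor at position 2): ranking walks positions 2-1-3-4-5-6, expanding outward from the peak — single-peaked.
Group 2: ranking walks positions 1-2-4-3-6-5; Varga is ranked above Kwan even though Kwan lies between Varga and the peak Zhou on the axis — preferences dip and rise again. Not single-peaked.
Group 3: ranking walks positions 4-2-6-5-1-3; Okafor is ranked above Kwan even though Kwan lies between Okafor and the peak Varga on the axis — preferences dip and rise again. Not single-peaked.
Group 4 (peak Zhou at position 1): ranking walks positions 1-2-3-4-5-6, expanding outward from the peak — single-peaked.
Group 2 violates single-peakedness, so the profile is not single-peaked on this axis.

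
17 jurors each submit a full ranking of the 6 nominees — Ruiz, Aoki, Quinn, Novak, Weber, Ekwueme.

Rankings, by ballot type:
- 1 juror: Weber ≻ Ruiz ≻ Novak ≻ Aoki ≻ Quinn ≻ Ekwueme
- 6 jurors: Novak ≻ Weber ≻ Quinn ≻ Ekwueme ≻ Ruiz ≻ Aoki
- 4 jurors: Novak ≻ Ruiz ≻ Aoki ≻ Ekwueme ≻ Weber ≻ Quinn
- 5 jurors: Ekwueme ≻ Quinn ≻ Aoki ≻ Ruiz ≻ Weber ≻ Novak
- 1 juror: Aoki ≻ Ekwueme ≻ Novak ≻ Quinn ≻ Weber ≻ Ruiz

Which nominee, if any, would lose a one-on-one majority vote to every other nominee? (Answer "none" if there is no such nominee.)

Pairwise majorities:
Ruiz vs Aoki: Ruiz wins 11–6.
Ruiz–Quinn: Quinn 12–5.
Ruiz vs Novak: 1+5 = 6 for Ruiz, 11 for Novak — Novak by 11–6.
Ruiz vs Weber: Ruiz wins 9–8.
Ruiz vs Ekwueme: Ekwueme wins 12–5.
Aoki vs Quinn: Aoki is ranked higher on 1+4+1 = 6 ballots, Quinn on 11. Quinn wins 11–6.
Aoki vs Novak: Novak wins 11–6.
Aoki vs Weber: Aoki is ranked higher on 4+5+1 = 10 ballots, Weber on 7. Aoki wins 10–7.
Aoki vs Ekwueme: Ekwueme, 11–6.
Quinn vs Novak: Quinn is ranked higher on 5 ballots, Novak on 12. Novak wins 12–5.
Quinn vs Weber: 5+1 = 6 for Quinn, 11 for Weber — Weber by 11–6.
Quinn vs Ekwueme: Ekwueme wins 10–7.
Novak vs Weber: Novak preferred on 6+4+1 = 11 ballots; Novak wins 11–6.
Novak vs Ekwueme: Novak wins 11–6.
Weber vs Ekwueme: Ekwueme, 10–7.
Each nominee has at least one pairwise win (Ruiz beats Aoki; Aoki beats Weber; Quinn beats Ruiz; Novak beats Ruiz; Weber beats Quinn; Ekwueme beats Ruiz) — no Condorcet loser.

none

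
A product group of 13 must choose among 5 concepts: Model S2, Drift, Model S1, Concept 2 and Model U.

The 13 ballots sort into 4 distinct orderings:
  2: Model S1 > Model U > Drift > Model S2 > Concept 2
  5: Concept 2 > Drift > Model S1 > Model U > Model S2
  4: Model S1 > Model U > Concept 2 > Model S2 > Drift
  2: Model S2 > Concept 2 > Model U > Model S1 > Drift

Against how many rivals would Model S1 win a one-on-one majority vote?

Model S1 against each rival (13 engineers):
Model S1 vs Model S2: Model S1 wins 11–2.
Model S1 vs Drift: Model S1 is ranked higher on 2+4+2 = 8 ballots, Drift on 5. Model S1 wins 8–5.
Model S1 vs Concept 2: 2+4 = 6 for Model S1, 7 for Concept 2 — Concept 2 by 7–6.
Model S1 vs Model U: Model S1 is ranked higher on 2+5+4 = 11 ballots, Model U on 2. Model S1 wins 11–2.
Model S1 beats Model S2, Drift, Model U; loses to Concept 2 — 3 pairwise wins.

3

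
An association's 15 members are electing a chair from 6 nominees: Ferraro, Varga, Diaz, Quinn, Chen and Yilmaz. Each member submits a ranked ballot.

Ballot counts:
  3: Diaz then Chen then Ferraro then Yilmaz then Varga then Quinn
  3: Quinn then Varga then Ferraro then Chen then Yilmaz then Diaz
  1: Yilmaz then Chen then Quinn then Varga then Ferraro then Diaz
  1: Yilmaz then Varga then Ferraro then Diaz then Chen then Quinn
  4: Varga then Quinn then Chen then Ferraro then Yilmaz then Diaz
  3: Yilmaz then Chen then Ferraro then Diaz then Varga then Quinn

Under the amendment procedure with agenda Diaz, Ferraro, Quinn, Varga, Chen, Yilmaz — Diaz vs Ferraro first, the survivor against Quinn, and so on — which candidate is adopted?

Round 1: Diaz vs Ferraro — 3–12, Ferraro advances.
Round 2: Ferraro vs Quinn — 7–8, Quinn advances.
Round 3: Quinn vs Varga — 4–11, Varga advances.
Round 4: Varga vs Chen — 8–7, Varga advances.
Round 5: Varga vs Yilmaz — 7–8, Yilmaz advances.
Yilmaz survives the agenda.

Yilmaz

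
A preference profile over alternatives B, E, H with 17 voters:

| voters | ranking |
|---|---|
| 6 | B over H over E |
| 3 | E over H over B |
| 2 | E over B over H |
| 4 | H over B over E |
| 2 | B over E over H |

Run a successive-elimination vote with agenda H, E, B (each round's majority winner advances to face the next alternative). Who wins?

B

Round 1: H vs E — 10–7, H advances.
Round 2: H vs B — 7–10, B advances.
B survives the agenda.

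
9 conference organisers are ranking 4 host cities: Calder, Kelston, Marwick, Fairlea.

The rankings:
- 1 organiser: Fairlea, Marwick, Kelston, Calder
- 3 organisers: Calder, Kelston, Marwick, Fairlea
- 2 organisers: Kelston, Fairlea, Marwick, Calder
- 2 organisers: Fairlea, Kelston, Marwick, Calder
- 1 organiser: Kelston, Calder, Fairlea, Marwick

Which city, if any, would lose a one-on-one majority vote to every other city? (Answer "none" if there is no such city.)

Head-to-head results (9 organisers):
Calder vs Kelston: Kelston wins 6–3.
Calder vs Marwick: 3+1 = 4 for Calder, 5 for Marwick — Marwick by 5–4.
Calder vs Fairlea: Calder preferred on 3+1 = 4 ballots; Fairlea wins 5–4.
Kelston–Marwick: Kelston 8–1.
Kelston vs Fairlea: Kelston preferred on 3+2+1 = 6 ballots; Kelston wins 6–3.
Marwick vs Fairlea: Marwick preferred on 3 ballots; Fairlea wins 6–3.
Calder is beaten in every head-to-head and is the Condorcet loser.

Calder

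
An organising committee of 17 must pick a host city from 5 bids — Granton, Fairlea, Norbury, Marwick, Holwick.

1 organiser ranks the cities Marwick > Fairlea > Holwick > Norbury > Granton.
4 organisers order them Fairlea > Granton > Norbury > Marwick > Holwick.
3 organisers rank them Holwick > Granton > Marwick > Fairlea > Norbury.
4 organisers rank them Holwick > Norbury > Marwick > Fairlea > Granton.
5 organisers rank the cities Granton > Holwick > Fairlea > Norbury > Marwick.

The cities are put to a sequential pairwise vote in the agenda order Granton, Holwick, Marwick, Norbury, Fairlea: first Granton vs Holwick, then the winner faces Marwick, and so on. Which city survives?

Round 1: Granton vs Holwick — 9–8, Granton advances.
Round 2: Granton vs Marwick — 12–5, Granton advances.
Round 3: Granton vs Norbury — 12–5, Granton advances.
Round 4: Granton vs Fairlea — 8–9, Fairlea advances.
Fairlea survives the agenda.

Fairlea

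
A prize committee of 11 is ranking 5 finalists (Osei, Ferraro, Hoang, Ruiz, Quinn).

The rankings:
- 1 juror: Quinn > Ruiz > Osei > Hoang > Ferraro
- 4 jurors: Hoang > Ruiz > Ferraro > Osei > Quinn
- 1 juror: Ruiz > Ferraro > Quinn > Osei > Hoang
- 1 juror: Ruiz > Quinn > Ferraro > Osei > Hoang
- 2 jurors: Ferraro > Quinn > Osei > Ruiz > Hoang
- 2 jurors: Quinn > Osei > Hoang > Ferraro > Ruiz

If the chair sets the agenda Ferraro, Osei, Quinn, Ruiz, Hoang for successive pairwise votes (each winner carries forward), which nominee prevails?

Hoang

Round 1: Ferraro vs Osei — 8–3, Ferraro advances.
Round 2: Ferraro vs Quinn — 7–4, Ferraro advances.
Round 3: Ferraro vs Ruiz — 4–7, Ruiz advances.
Round 4: Ruiz vs Hoang — 5–6, Hoang advances.
The agenda winner is Hoang.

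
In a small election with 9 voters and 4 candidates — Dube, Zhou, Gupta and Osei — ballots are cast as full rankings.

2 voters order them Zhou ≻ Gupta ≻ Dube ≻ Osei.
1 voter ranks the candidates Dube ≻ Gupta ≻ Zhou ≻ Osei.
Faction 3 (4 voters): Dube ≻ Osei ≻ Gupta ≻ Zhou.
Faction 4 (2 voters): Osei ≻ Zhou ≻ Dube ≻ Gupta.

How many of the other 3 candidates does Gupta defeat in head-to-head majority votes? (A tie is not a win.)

Gupta against each rival (9 voters):
Gupta vs Dube: Dube wins 7–2.
Gupta vs Zhou: 5 to 4, Gupta.
Gupta vs Osei: Gupta preferred on 2+1 = 3 ballots; Osei wins 6–3.
Gupta beats Zhou; loses to Dube, Osei — 1 pairwise win.

1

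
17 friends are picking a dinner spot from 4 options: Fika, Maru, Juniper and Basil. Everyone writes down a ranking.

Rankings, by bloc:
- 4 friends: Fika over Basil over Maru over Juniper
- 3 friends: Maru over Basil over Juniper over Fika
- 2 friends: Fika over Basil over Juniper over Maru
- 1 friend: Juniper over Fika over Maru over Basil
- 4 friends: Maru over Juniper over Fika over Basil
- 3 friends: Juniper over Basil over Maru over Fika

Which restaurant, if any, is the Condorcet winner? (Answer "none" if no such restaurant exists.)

Pairwise majorities:
Fika–Maru: Maru 10–7.
Fika vs Juniper: Juniper wins 11–6.
Fika vs Basil: Fika wins 11–6.
Maru vs Juniper: Maru wins 11–6.
Maru vs Basil: Maru preferred on 3+1+4 = 8 ballots; Basil wins 9–8.
Juniper–Basil: Basil 9–8.
No restaurant is unbeaten: Fika loses to Maru; Maru loses to Basil; Juniper loses to Maru; Basil loses to Fika. In particular Fika → Basil → Maru → Fika is a majority cycle — no Condorcet winner exists.

none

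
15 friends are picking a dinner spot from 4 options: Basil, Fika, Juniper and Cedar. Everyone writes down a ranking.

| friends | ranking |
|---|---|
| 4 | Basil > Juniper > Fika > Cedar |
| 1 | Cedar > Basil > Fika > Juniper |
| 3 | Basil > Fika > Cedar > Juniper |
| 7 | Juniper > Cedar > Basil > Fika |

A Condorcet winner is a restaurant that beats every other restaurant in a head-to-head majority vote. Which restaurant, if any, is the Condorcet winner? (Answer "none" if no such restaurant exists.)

Head-to-head results (15 friends):
Basil vs Fika: 4+1+3+7 = 15 for Basil, 0 for Fika — Basil by 15–0.
Basil vs Juniper: Basil is ranked higher on 4+1+3 = 8 ballots, Juniper on 7. Basil wins 8–7.
Basil vs Cedar: 7 to 8, Cedar.
Fika vs Juniper: Fika is ranked higher on 1+3 = 4 ballots, Juniper on 11. Juniper wins 11–4.
Fika vs Cedar: Fika preferred on 4+3 = 7 ballots; Cedar wins 8–7.
Juniper vs Cedar: Juniper is ranked higher on 4+7 = 11 ballots, Cedar on 4. Juniper wins 11–4.
Each restaurant drops at least one matchup (Basil loses to Cedar; Fika loses to Basil; Juniper loses to Basil; Cedar loses to Juniper); the cycle Basil > Juniper > Cedar > Basil rules out a Condorcet winner.

none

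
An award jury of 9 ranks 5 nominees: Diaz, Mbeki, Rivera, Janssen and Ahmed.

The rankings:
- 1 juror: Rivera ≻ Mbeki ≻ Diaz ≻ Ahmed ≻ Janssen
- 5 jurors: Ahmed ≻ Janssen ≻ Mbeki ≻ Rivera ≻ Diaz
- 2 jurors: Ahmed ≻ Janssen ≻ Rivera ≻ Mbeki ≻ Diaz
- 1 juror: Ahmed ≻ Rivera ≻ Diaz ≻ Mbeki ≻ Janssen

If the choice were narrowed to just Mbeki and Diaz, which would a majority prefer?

Ballots ranking Mbeki above Diaz: 1 + 5 + 2 = 8.
Ballots ranking Diaz above Mbeki: 9 − 8 = 1.
Mbeki wins the head-to-head 8–1.

Mbeki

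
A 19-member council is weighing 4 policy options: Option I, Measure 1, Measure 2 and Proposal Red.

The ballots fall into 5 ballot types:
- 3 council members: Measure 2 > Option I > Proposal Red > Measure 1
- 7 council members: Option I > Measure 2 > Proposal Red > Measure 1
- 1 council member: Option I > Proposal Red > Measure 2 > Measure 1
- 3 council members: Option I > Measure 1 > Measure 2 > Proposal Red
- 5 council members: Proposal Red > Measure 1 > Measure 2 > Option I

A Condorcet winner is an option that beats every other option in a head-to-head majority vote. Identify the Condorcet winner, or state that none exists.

Check each pair by majority over 19 ballots:
Option I vs Measure 1: Option I wins 14–5.
Option I–Measure 2: Option I 11–8.
Option I vs Proposal Red: Option I, 14–5.
Measure 1 vs Measure 2: Measure 2 wins 11–8.
Measure 1 vs Proposal Red: Proposal Red wins 16–3.
Measure 2 vs Proposal Red: Measure 2, 13–6.
Option I beats each of Measure 1, Measure 2, Proposal Red — Option I is the Condorcet winner.

Option I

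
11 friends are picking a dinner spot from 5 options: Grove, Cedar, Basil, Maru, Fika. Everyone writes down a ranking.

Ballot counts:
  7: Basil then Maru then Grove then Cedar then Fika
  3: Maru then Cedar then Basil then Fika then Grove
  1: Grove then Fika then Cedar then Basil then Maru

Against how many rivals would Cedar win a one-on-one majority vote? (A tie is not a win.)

Cedar against each rival (11 friends):
Cedar vs Grove: 3 to 8, Grove.
Cedar vs Basil: Basil, 7–4.
Cedar vs Maru: 1 for Cedar, 10 for Maru — Maru by 10–1.
Cedar vs Fika: 10 to 1, Cedar.
Cedar beats Fika; loses to Grove, Basil, Maru — 1 pairwise win.

1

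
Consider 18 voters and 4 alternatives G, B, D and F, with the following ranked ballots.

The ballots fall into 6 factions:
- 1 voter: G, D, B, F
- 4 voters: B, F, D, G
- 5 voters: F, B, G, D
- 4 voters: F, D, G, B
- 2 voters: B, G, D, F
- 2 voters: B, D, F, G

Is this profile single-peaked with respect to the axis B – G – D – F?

no

Axis positions: B=1, G=2, D=3, F=4.
Faction 1 (peak G at position 2): ranking walks positions 2-3-1-4, expanding outward from the peak — single-peaked.
Faction 2: ranking walks positions 1-4-3-2; F is ranked above G even though G lies between F and the peak B on the axis — preferences dip and rise again. Not single-peaked.
Faction 3: ranking walks positions 4-1-2-3; B is ranked above D even though D lies between B and the peak F on the axis — preferences dip and rise again. Not single-peaked.
Faction 4 (peak F at position 4): ranking walks positions 4-3-2-1, expanding outward from the peak — single-peaked.
Faction 5 (peak B at position 1): ranking walks positions 1-2-3-4, expanding outward from the peak — single-peaked.
Faction 6: ranking walks positions 1-3-4-2; D is ranked above G even though G lies between D and the peak B on the axis — preferences dip and rise again. Not single-peaked.
Faction 2 violates single-peakedness, so the profile is not single-peaked on this axis.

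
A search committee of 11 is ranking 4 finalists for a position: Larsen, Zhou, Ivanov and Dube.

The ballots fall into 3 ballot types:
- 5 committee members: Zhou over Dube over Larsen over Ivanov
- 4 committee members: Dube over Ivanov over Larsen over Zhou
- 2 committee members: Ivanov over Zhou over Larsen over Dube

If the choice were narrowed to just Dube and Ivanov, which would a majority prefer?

Dube

Ballots ranking Dube above Ivanov: 5 + 4 = 9.
Ballots ranking Ivanov above Dube: 11 − 9 = 2.
Dube wins the head-to-head 9–2.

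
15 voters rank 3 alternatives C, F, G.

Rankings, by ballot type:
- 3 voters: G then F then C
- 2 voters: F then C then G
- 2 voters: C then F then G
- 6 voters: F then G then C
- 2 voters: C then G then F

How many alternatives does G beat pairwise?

1

G against each rival (15 voters):
G vs C: 9 to 6, G.
G vs F: F wins 10–5.
G beats C; loses to F — 1 pairwise win.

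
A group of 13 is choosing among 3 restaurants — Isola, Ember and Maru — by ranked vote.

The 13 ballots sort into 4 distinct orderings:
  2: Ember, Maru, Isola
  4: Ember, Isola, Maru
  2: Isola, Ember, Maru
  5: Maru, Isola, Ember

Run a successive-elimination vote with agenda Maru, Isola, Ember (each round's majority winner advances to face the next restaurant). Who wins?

Round 1: Maru vs Isola — 7–6, Maru advances.
Round 2: Maru vs Ember — 5–8, Ember advances.
The agenda winner is Ember.

Ember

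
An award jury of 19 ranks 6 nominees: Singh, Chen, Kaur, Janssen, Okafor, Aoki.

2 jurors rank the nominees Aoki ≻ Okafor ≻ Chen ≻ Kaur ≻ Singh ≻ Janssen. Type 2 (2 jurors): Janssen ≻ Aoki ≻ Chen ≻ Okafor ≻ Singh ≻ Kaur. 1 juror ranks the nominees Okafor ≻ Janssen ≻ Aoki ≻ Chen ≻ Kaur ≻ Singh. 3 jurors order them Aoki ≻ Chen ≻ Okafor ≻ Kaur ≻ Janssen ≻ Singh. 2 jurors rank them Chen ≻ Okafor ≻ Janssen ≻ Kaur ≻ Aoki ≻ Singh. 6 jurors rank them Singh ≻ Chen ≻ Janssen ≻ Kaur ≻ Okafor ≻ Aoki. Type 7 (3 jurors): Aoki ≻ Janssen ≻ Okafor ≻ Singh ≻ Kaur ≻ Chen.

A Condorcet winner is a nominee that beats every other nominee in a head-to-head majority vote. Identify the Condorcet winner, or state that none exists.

none

Head-to-head results (19 jurors):
Singh vs Chen: 9 to 10, Chen.
Singh vs Kaur: 11 to 8, Singh.
Singh vs Janssen: Singh is ranked higher on 2+6 = 8 ballots, Janssen on 11. Janssen wins 11–8.
Singh vs Okafor: Singh preferred on 6 ballots; Okafor wins 13–6.
Singh vs Aoki: Singh preferred on 6 ballots; Aoki wins 13–6.
Chen vs Kaur: 16 to 3, Chen.
Chen vs Janssen: 2+3+2+6 = 13 for Chen, 6 for Janssen — Chen by 13–6.
Chen vs Okafor: Chen is ranked higher on 2+3+2+6 = 13 ballots, Okafor on 6. Chen wins 13–6.
Chen vs Aoki: 2+6 = 8 for Chen, 11 for Aoki — Aoki by 11–8.
Kaur vs Janssen: 5 to 14, Janssen.
Kaur vs Okafor: Kaur preferred on 6 ballots; Okafor wins 13–6.
Kaur vs Aoki: Kaur preferred on 2+6 = 8 ballots; Aoki wins 11–8.
Janssen vs Okafor: Janssen preferred on 2+6+3 = 11 ballots; Janssen wins 11–8.
Janssen vs Aoki: 11 to 8, Janssen.
Okafor vs Aoki: 1+2+6 = 9 for Okafor, 10 for Aoki — Aoki by 10–9.
Each nominee drops at least one matchup (Singh loses to Chen; Chen loses to Aoki; Kaur loses to Singh; Janssen loses to Chen; Okafor loses to Chen; Aoki loses to Janssen); the cycle Chen → Janssen → Aoki → Chen rules out a Condorcet winner.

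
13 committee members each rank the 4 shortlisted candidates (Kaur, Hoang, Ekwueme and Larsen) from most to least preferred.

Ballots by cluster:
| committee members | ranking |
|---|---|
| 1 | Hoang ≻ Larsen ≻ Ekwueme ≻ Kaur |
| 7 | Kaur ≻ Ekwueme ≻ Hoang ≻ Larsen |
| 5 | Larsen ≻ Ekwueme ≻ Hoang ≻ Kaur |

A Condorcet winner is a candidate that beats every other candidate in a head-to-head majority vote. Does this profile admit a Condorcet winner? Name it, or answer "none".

Pairwise majorities:
Kaur vs Hoang: Kaur is ranked higher on 7 ballots, Hoang on 6. Kaur wins 7–6.
Kaur vs Ekwueme: Kaur preferred on 7 ballots; Kaur wins 7–6.
Kaur vs Larsen: Kaur wins 7–6.
Hoang vs Ekwueme: 1 for Hoang, 12 for Ekwueme — Ekwueme by 12–1.
Hoang vs Larsen: Hoang preferred on 1+7 = 8 ballots; Hoang wins 8–5.
Ekwueme–Larsen: Ekwueme 7–6.
Only Kaur has no losses; Kaur is the Condorcet winner.

Kaur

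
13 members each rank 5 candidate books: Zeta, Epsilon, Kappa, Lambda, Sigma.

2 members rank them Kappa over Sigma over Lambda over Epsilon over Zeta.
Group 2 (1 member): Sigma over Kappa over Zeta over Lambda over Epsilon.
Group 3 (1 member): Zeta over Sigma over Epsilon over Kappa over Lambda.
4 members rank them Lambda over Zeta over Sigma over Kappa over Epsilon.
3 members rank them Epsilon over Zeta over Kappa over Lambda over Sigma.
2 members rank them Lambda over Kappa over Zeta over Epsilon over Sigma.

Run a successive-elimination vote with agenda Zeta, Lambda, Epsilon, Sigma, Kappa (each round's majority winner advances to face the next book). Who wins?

Round 1: Zeta vs Lambda — 5–8, Lambda advances.
Round 2: Lambda vs Epsilon — 9–4, Lambda advances.
Round 3: Lambda vs Sigma — 9–4, Lambda advances.
Round 4: Lambda vs Kappa — 6–7, Kappa advances.
The agenda winner is Kappa.

Kappa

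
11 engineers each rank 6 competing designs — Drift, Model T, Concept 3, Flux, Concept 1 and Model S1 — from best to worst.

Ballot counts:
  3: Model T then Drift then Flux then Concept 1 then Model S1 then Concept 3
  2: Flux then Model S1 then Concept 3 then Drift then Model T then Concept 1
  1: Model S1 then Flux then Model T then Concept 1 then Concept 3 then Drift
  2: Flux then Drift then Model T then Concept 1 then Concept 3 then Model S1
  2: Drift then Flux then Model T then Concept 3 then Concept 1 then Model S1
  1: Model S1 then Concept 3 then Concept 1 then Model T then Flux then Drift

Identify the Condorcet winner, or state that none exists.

Flux

Pairwise majorities:
Drift vs Model T: 6 to 5, Drift.
Drift vs Concept 3: Drift is ranked higher on 3+2+2 = 7 ballots, Concept 3 on 4. Drift wins 7–4.
Drift vs Flux: Flux, 6–5.
Drift vs Concept 1: Drift wins 9–2.
Drift vs Model S1: 7 to 4, Drift.
Model T vs Concept 3: Model T, 8–3.
Model T vs Flux: Model T preferred on 3+1 = 4 ballots; Flux wins 7–4.
Model T vs Concept 1: Model T, 10–1.
Model T vs Model S1: Model T wins 7–4.
Concept 3 vs Flux: 1 to 10, Flux.
Concept 3 vs Concept 1: Concept 1, 6–5.
Concept 3 vs Model S1: Concept 3 is ranked higher on 2+2 = 4 ballots, Model S1 on 7. Model S1 wins 7–4.
Flux vs Concept 1: Flux is ranked higher on 3+2+1+2+2 = 10 ballots, Concept 1 on 1. Flux wins 10–1.
Flux vs Model S1: Flux is ranked higher on 3+2+2+2 = 9 ballots, Model S1 on 2. Flux wins 9–2.
Concept 1 vs Model S1: 3+2+2 = 7 for Concept 1, 4 for Model S1 — Concept 1 by 7–4.
Flux wins every pairwise contest, so Flux is the Condorcet winner.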